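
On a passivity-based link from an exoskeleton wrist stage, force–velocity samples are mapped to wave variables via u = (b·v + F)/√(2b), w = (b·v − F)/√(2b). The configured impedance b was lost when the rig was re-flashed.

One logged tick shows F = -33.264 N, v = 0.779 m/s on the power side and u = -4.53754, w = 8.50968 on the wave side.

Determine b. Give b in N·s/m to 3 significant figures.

b = 13 N·s/m

u + w = 3.97214;  u + w = √(2b)·v, so √(2b) = 3.97214/0.779 = 5.09902.
b = (√(2b))²/2 = 26.00005/2 = 13.00002.
(Check via u − w = 2F/√(2b): u − w = -13.04722, 2F/√(2b) = -13.04720.)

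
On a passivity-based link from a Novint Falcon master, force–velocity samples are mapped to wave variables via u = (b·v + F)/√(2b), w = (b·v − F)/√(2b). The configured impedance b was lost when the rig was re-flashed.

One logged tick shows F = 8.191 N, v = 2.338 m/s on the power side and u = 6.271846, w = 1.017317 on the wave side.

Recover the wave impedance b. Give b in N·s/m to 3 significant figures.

b = 4.86 N·s/m

u + w = 7.289163;  u + w = √(2b)·v, so √(2b) = 7.289163/2.338 = 3.117692.
b = (√(2b))²/2 = 9.720001/2 = 4.860001.
(Check via u − w = 2F/√(2b): u − w = 5.254529, 2F/√(2b) = 5.254529.)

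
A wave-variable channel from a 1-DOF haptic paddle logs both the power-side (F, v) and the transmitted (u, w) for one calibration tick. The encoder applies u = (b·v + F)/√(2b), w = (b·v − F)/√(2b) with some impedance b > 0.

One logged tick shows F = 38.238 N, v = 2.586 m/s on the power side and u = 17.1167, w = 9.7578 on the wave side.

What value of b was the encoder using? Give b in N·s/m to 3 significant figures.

b = 54 N·s/m

u + w = 26.8745;  u + w = √(2b)·v, so √(2b) = 26.8745/2.586 = 10.3923.
b = (√(2b))²/2 = 108.0000/2 = 54.0000.
(Check via u − w = 2F/√(2b): u − w = 7.3589, 2F/√(2b) = 7.3589.)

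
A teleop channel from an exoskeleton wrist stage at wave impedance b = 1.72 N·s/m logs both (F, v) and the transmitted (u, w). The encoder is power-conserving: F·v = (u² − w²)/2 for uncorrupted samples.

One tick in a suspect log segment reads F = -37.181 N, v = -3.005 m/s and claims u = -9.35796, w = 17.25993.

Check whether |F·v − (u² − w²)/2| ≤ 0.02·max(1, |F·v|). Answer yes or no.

F·v = (-37.181)×(-3.005) = 111.72890 W.
(u² − w²)/2 = (87.57142 − 297.90518)/2 = -105.16688 W.
|Δ| = 216.89579;  2% of max(1, |F·v|) = 2.23458.

no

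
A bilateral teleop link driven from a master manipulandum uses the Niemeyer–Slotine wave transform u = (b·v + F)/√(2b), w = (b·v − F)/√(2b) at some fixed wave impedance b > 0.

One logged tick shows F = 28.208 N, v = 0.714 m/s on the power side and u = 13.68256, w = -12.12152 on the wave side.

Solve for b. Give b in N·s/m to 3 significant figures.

b = 2.39 N·s/m

u + w = 1.56104;  u + w = √(2b)·v, so √(2b) = 1.56104/0.714 = 2.18633.
b = (√(2b))²/2 = 4.78004/2 = 2.39002.
(Check via u − w = 2F/√(2b): u − w = 25.80408, 2F/√(2b) = 25.80397.)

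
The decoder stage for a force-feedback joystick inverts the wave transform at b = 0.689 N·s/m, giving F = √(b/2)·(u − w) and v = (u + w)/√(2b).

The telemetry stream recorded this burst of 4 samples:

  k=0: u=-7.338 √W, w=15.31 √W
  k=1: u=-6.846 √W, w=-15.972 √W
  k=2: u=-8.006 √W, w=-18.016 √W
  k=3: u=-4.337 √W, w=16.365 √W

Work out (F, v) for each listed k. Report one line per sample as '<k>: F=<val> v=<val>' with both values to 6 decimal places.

0: F=-13.293045 v=6.791140
1: F=5.356426 v=-19.438062
2: F=5.875282 v=-22.167467
3: F=-12.150857 v=10.246341

k=0: u−w=-22.648000, u+w=7.972000; √(b/2)=0.586941, √(2b)=1.173882; F=0.586941×(-22.648)=-13.293045, v=7.972000/1.173882=6.791140
k=1: u−w=9.126000, u+w=-22.818000; √(b/2)=0.586941, √(2b)=1.173882; F=0.586941×9.126=5.356426, v=-22.818000/1.173882=-19.438062
k=2: u−w=10.010000, u+w=-26.022000; √(b/2)=0.586941, √(2b)=1.173882; F=0.586941×10.01=5.875282, v=-26.022000/1.173882=-22.167467
k=3: u−w=-20.702000, u+w=12.028000; √(b/2)=0.586941, √(2b)=1.173882; F=0.586941×(-20.702)=-12.150857, v=12.028000/1.173882=10.246341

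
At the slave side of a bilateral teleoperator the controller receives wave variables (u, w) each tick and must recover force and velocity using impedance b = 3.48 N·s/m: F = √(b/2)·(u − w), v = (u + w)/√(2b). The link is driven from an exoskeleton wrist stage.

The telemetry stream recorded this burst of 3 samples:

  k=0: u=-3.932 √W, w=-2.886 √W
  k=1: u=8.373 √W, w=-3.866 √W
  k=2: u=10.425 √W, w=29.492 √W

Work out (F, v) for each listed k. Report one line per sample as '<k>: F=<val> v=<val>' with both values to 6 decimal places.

0: F=-1.379769 v=-2.584356
1: F=16.144350 v=1.708374
2: F=-25.151100 v=15.130500

k=0: u−w=-1.046000, u+w=-6.818000; √(b/2)=1.319091, √(2b)=2.638181; F=1.319091×(-1.046)=-1.379769, v=-6.818000/2.638181=-2.584356
k=1: u−w=12.239000, u+w=4.507000; √(b/2)=1.319091, √(2b)=2.638181; F=1.319091×12.239=16.144350, v=4.507000/2.638181=1.708374
k=2: u−w=-19.067000, u+w=39.917000; √(b/2)=1.319091, √(2b)=2.638181; F=1.319091×(-19.067)=-25.151100, v=39.917000/2.638181=15.130500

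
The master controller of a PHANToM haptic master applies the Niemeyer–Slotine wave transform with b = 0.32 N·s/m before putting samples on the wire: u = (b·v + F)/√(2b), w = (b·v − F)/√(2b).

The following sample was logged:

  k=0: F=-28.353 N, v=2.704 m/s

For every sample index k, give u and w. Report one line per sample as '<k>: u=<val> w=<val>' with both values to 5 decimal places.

k=0: b·v=0.32×2.704=0.86528; √(2b)=0.80000; u=(0.86528+(-28.353))/0.80000=-34.35965, w=(0.86528−(-28.353))/0.80000=36.52285

0: u=-34.35965 w=36.52285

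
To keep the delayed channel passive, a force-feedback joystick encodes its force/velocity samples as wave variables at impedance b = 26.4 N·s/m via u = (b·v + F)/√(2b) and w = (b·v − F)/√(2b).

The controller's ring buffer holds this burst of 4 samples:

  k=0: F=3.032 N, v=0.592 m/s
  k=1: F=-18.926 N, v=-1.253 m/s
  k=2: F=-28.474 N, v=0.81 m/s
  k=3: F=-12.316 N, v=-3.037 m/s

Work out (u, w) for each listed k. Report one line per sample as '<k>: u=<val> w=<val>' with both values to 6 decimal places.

0: u=2.568108 w=1.733578
1: u=-7.156980 w=-1.947770
2: u=-0.975729 w=6.861481
3: u=-12.728903 w=-9.339035

k=0: b·v=26.4×0.592=15.628800; √(2b)=7.266361; u=(15.628800+3.032)/7.266361=2.568108, w=(15.628800−3.032)/7.266361=1.733578
k=1: b·v=26.4×(-1.253)=-33.079200; √(2b)=7.266361; u=(-33.079200+(-18.926))/7.266361=-7.156980, w=(-33.079200−(-18.926))/7.266361=-1.947770
k=2: b·v=26.4×0.81=21.384000; √(2b)=7.266361; u=(21.384000+(-28.474))/7.266361=-0.975729, w=(21.384000−(-28.474))/7.266361=6.861481
k=3: b·v=26.4×(-3.037)=-80.176800; √(2b)=7.266361; u=(-80.176800+(-12.316))/7.266361=-12.728903, w=(-80.176800−(-12.316))/7.266361=-9.339035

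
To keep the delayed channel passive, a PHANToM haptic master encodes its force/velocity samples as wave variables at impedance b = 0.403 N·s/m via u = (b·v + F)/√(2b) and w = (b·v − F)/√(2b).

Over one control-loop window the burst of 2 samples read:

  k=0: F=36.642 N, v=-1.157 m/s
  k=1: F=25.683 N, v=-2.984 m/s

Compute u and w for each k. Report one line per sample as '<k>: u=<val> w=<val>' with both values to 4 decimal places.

0: u=40.2949 w=-41.3336
1: u=27.2679 w=-29.9469

k=0: b·v=0.403×(-1.157)=-0.4663; √(2b)=0.8978; u=(-0.4663+36.642)/0.8978=40.2949, w=(-0.4663−36.642)/0.8978=-41.3336
k=1: b·v=0.403×(-2.984)=-1.2026; √(2b)=0.8978; u=(-1.2026+25.683)/0.8978=27.2679, w=(-1.2026−25.683)/0.8978=-29.9469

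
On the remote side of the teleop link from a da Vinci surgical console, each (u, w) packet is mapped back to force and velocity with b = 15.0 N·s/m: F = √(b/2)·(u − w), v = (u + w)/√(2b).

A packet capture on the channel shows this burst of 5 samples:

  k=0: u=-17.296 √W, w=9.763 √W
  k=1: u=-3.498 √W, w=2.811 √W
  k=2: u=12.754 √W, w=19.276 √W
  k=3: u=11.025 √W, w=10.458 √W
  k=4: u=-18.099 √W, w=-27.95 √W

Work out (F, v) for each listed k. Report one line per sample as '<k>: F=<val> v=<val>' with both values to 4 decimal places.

k=0: u−w=-27.0590, u+w=-7.5330; √(b/2)=2.7386, √(2b)=5.4772; F=2.7386×(-27.059)=-74.1041, v=-7.5330/5.4772=-1.3753
k=1: u−w=-6.3090, u+w=-0.6870; √(b/2)=2.7386, √(2b)=5.4772; F=2.7386×(-6.309)=-17.2779, v=-0.6870/5.4772=-0.1254
k=2: u−w=-6.5220, u+w=32.0300; √(b/2)=2.7386, √(2b)=5.4772; F=2.7386×(-6.522)=-17.8612, v=32.0300/5.4772=5.8479
k=3: u−w=0.5670, u+w=21.4830; √(b/2)=2.7386, √(2b)=5.4772; F=2.7386×0.567=1.5528, v=21.4830/5.4772=3.9222
k=4: u−w=9.8510, u+w=-46.0490; √(b/2)=2.7386, √(2b)=5.4772; F=2.7386×9.851=26.9781, v=-46.0490/5.4772=-8.4074

0: F=-74.1041 v=-1.3753
1: F=-17.2779 v=-0.1254
2: F=-17.8612 v=5.8479
3: F=1.5528 v=3.9222
4: F=26.9781 v=-8.4074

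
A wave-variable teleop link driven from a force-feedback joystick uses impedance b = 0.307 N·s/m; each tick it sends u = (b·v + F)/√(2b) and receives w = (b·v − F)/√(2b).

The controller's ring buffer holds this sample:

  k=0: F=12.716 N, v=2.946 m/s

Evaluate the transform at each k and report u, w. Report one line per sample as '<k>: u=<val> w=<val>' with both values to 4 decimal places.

k=0: b·v=0.307×2.946=0.9044; √(2b)=0.7836; u=(0.9044+12.716)/0.7836=17.3823, w=(0.9044−12.716)/0.7836=-15.0738

0: u=17.3823 w=-15.0738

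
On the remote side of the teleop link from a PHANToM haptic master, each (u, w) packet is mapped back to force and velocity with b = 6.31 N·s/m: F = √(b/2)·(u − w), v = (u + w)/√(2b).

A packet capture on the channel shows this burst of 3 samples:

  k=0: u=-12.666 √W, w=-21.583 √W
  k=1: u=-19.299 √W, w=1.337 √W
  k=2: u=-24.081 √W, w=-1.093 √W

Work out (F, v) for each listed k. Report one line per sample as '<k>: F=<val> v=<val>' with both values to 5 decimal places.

k=0: u−w=8.91700, u+w=-34.24900; √(b/2)=1.77623, √(2b)=3.55246; F=1.77623×8.917=15.83866, v=-34.24900/3.55246=-9.64091
k=1: u−w=-20.63600, u+w=-17.96200; √(b/2)=1.77623, √(2b)=3.55246; F=1.77623×(-20.636)=-36.65432, v=-17.96200/3.55246=-5.05621
k=2: u−w=-22.98800, u+w=-25.17400; √(b/2)=1.77623, √(2b)=3.55246; F=1.77623×(-22.988)=-40.83202, v=-25.17400/3.55246=-7.08635

0: F=15.83866 v=-9.64091
1: F=-36.65432 v=-5.05621
2: F=-40.83202 v=-7.08635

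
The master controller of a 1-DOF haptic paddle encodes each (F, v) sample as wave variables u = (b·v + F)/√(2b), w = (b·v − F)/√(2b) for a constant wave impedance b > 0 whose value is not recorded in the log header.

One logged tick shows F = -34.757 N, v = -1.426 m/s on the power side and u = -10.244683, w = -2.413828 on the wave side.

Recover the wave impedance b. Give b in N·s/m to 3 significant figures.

b = 39.4 N·s/m

u + w = -12.658511;  u + w = √(2b)·v, so √(2b) = -12.658511/(-1.426) = 8.876936.
b = (√(2b))²/2 = 78.799996/2 = 39.399998.
(Check via u − w = 2F/√(2b): u − w = -7.830855, 2F/√(2b) = -7.830855.)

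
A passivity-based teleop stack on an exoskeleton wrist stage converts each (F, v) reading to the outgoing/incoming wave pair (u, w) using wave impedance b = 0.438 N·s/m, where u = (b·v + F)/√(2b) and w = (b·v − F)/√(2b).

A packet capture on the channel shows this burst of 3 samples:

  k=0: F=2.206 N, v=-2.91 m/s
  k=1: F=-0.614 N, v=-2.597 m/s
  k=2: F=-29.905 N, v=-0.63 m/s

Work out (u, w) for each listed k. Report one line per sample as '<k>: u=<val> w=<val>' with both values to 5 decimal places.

k=0: b·v=0.438×(-2.91)=-1.27458; √(2b)=0.93595; u=(-1.27458+2.206)/0.93595=0.99516, w=(-1.27458−2.206)/0.93595=-3.71877
k=1: b·v=0.438×(-2.597)=-1.13749; √(2b)=0.93595; u=(-1.13749+(-0.614))/0.93595=-1.87135, w=(-1.13749−(-0.614))/0.93595=-0.55931
k=2: b·v=0.438×(-0.63)=-0.27594; √(2b)=0.93595; u=(-0.27594+(-29.905))/0.93595=-32.24636, w=(-0.27594−(-29.905))/0.93595=31.65671

0: u=0.99516 w=-3.71877
1: u=-1.87135 w=-0.55931
2: u=-32.24636 w=31.65671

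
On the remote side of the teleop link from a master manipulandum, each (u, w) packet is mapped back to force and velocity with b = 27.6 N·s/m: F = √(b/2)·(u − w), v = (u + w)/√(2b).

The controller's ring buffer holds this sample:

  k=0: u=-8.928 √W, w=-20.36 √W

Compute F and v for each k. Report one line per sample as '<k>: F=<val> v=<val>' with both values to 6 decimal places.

0: F=42.467995 v=-3.942032

k=0: u−w=11.432000, u+w=-29.288000; √(b/2)=3.714835, √(2b)=7.429670; F=3.714835×11.432=42.467995, v=-29.288000/7.429670=-3.942032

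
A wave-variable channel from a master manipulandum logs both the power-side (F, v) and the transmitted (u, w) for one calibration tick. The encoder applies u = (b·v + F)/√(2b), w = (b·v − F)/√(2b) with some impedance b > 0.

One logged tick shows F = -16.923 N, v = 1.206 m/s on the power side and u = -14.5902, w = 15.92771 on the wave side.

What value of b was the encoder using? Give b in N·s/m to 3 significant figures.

u + w = 1.33751;  u + w = √(2b)·v, so √(2b) = 1.33751/1.206 = 1.10905.
b = (√(2b))²/2 = 1.22998/2 = 0.61499.
(Check via u − w = 2F/√(2b): u − w = -30.51791, 2F/√(2b) = -30.51811.)

b = 0.615 N·s/m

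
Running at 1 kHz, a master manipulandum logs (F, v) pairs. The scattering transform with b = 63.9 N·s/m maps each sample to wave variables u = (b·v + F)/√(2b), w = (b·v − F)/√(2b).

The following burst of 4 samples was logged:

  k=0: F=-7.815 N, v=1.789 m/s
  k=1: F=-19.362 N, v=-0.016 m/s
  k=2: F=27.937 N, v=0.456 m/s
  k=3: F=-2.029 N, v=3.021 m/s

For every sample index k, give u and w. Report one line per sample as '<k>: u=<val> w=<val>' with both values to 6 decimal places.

k=0: b·v=63.9×1.789=114.317100; √(2b)=11.304866; u=(114.317100+(-7.815))/11.304866=9.420908, w=(114.317100−(-7.815))/11.304866=10.803498
k=1: b·v=63.9×(-0.016)=-1.022400; √(2b)=11.304866; u=(-1.022400+(-19.362))/11.304866=-1.803153, w=(-1.022400−(-19.362))/11.304866=1.622275
k=2: b·v=63.9×0.456=29.138400; √(2b)=11.304866; u=(29.138400+27.937)/11.304866=5.048746, w=(29.138400−27.937)/11.304866=0.106273
k=3: b·v=63.9×3.021=193.041900; √(2b)=11.304866; u=(193.041900+(-2.029))/11.304866=16.896520, w=(193.041900−(-2.029))/11.304866=17.255481

0: u=9.420908 w=10.803498
1: u=-1.803153 w=1.622275
2: u=5.048746 w=0.106273
3: u=16.896520 w=17.255481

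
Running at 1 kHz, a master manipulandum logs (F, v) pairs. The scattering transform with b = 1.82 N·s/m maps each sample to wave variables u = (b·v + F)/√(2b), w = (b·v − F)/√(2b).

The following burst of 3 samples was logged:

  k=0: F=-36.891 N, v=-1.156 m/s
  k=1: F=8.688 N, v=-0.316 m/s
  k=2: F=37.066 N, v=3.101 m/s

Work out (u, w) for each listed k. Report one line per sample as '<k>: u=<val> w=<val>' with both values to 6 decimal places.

k=0: b·v=1.82×(-1.156)=-2.103920; √(2b)=1.907878; u=(-2.103920+(-36.891))/1.907878=-20.438892, w=(-2.103920−(-36.891))/1.907878=18.233384
k=1: b·v=1.82×(-0.316)=-0.575120; √(2b)=1.907878; u=(-0.575120+8.688)/1.907878=4.252305, w=(-0.575120−8.688)/1.907878=-4.855194
k=2: b·v=1.82×3.101=5.643820; √(2b)=1.907878; u=(5.643820+37.066)/1.907878=22.386028, w=(5.643820−37.066)/1.907878=-16.469697

0: u=-20.438892 w=18.233384
1: u=4.252305 w=-4.855194
2: u=22.386028 w=-16.469697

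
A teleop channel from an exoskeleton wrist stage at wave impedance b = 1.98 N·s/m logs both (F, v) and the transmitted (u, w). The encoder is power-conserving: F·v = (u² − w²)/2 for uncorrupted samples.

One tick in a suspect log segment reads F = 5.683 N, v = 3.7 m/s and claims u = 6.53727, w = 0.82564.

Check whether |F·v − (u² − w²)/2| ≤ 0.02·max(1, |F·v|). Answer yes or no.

yes

F·v = 5.683×3.7 = 21.02710 W.
(u² − w²)/2 = (42.73590 − 0.68168)/2 = 21.02711 W.
|Δ| = 0.00001;  2% of max(1, |F·v|) = 0.42054.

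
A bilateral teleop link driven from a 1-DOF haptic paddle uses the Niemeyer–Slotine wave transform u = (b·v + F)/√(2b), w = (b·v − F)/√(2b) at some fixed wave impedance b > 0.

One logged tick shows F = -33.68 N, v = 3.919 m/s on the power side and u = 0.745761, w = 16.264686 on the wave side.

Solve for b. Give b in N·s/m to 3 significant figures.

u + w = 17.010447;  u + w = √(2b)·v, so √(2b) = 17.010447/3.919 = 4.340507.
b = (√(2b))²/2 = 18.840001/2 = 9.420001.
(Check via u − w = 2F/√(2b): u − w = -15.518925, 2F/√(2b) = -15.518924.)

b = 9.42 N·s/m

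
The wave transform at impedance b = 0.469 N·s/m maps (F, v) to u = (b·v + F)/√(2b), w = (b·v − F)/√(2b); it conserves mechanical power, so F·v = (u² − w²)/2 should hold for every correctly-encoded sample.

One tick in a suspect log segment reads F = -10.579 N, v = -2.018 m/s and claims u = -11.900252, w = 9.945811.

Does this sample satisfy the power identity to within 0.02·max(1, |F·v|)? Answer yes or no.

F·v = (-10.579)×(-2.018) = 21.348422 W.
(u² − w²)/2 = (141.615998 − 98.919156)/2 = 21.348421 W.
|Δ| = 0.000001;  2% of max(1, |F·v|) = 0.426968.

yes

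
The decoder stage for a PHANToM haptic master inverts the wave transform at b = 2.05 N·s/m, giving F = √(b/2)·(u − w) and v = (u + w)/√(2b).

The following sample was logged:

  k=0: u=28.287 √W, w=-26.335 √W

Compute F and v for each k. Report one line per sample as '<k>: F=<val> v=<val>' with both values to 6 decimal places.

0: F=55.300560 v=0.964024

k=0: u−w=54.622000, u+w=1.952000; √(b/2)=1.012423, √(2b)=2.024846; F=1.012423×54.622=55.300560, v=1.952000/2.024846=0.964024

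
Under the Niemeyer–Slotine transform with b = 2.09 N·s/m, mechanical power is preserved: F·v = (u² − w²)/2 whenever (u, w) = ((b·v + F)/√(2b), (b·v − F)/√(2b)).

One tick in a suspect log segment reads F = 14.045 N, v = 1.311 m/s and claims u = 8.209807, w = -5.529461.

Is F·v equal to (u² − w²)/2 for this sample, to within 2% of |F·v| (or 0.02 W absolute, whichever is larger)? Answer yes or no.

yes

F·v = 14.045×1.311 = 18.412995 W.
(u² − w²)/2 = (67.400931 − 30.574939)/2 = 18.412996 W.
|Δ| = 0.000001;  2% of max(1, |F·v|) = 0.368260.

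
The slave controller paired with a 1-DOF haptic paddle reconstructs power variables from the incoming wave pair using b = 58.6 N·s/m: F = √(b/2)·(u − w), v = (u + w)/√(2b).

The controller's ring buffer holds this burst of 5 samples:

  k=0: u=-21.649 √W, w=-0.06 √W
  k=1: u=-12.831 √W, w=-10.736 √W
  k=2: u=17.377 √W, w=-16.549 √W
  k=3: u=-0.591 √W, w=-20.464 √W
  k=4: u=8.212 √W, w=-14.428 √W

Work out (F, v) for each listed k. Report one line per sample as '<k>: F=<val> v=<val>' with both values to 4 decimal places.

k=0: u−w=-21.5890, u+w=-21.7090; √(b/2)=5.4129, √(2b)=10.8259; F=5.4129×(-21.589)=-116.8601, v=-21.7090/10.8259=-2.0053
k=1: u−w=-2.0950, u+w=-23.5670; √(b/2)=5.4129, √(2b)=10.8259; F=5.4129×(-2.095)=-11.3401, v=-23.5670/10.8259=-2.1769
k=2: u−w=33.9260, u+w=0.8280; √(b/2)=5.4129, √(2b)=10.8259; F=5.4129×33.926=183.6397, v=0.8280/10.8259=0.0765
k=3: u−w=19.8730, u+w=-21.0550; √(b/2)=5.4129, √(2b)=10.8259; F=5.4129×19.873=107.5715, v=-21.0550/10.8259=-1.9449
k=4: u−w=22.6400, u+w=-6.2160; √(b/2)=5.4129, √(2b)=10.8259; F=5.4129×22.64=122.5491, v=-6.2160/10.8259=-0.5742

0: F=-116.8601 v=-2.0053
1: F=-11.3401 v=-2.1769
2: F=183.6397 v=0.0765
3: F=107.5715 v=-1.9449
4: F=122.5491 v=-0.5742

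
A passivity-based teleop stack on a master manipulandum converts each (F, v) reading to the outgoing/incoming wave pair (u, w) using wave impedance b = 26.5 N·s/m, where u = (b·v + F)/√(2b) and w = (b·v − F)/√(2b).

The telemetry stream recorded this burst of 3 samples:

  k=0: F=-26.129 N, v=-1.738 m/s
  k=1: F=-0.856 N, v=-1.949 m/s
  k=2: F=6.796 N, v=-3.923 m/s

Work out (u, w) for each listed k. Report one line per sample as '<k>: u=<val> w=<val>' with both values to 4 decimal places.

0: u=-9.9155 w=-2.7373
1: u=-7.2120 w=-6.9769
2: u=-13.3464 w=-15.2134

k=0: b·v=26.5×(-1.738)=-46.0570; √(2b)=7.2801; u=(-46.0570+(-26.129))/7.2801=-9.9155, w=(-46.0570−(-26.129))/7.2801=-2.7373
k=1: b·v=26.5×(-1.949)=-51.6485; √(2b)=7.2801; u=(-51.6485+(-0.856))/7.2801=-7.2120, w=(-51.6485−(-0.856))/7.2801=-6.9769
k=2: b·v=26.5×(-3.923)=-103.9595; √(2b)=7.2801; u=(-103.9595+6.796)/7.2801=-13.3464, w=(-103.9595−6.796)/7.2801=-15.2134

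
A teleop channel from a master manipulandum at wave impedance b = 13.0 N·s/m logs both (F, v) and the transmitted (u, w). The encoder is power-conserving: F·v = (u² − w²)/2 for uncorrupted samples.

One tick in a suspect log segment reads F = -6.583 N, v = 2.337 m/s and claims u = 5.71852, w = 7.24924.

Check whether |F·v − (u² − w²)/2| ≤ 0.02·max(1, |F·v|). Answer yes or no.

F·v = (-6.583)×2.337 = -15.3845 W.
(u² − w²)/2 = (32.7015 − 52.5515)/2 = -9.9250 W.
|Δ| = 5.4595;  2% of max(1, |F·v|) = 0.3077.

no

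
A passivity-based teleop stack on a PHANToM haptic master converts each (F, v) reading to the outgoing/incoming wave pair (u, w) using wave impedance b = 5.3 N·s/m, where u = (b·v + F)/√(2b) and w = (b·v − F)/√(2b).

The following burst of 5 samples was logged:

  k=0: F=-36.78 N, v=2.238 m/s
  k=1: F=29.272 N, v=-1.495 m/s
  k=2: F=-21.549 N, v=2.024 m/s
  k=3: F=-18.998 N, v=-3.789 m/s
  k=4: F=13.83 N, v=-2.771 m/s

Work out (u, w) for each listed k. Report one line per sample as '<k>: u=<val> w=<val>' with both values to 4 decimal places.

k=0: b·v=5.3×2.238=11.8614; √(2b)=3.2558; u=(11.8614+(-36.78))/3.2558=-7.6537, w=(11.8614−(-36.78))/3.2558=14.9401
k=1: b·v=5.3×(-1.495)=-7.9235; √(2b)=3.2558; u=(-7.9235+29.272)/3.2558=6.5571, w=(-7.9235−29.272)/3.2558=-11.4245
k=2: b·v=5.3×2.024=10.7272; √(2b)=3.2558; u=(10.7272+(-21.549))/3.2558=-3.3239, w=(10.7272−(-21.549))/3.2558=9.9136
k=3: b·v=5.3×(-3.789)=-20.0817; √(2b)=3.2558; u=(-20.0817+(-18.998))/3.2558=-12.0032, w=(-20.0817−(-18.998))/3.2558=-0.3329
k=4: b·v=5.3×(-2.771)=-14.6863; √(2b)=3.2558; u=(-14.6863+13.83)/3.2558=-0.2630, w=(-14.6863−13.83)/3.2558=-8.7587

0: u=-7.6537 w=14.9401
1: u=6.5571 w=-11.4245
2: u=-3.3239 w=9.9136
3: u=-12.0032 w=-0.3329
4: u=-0.2630 w=-8.7587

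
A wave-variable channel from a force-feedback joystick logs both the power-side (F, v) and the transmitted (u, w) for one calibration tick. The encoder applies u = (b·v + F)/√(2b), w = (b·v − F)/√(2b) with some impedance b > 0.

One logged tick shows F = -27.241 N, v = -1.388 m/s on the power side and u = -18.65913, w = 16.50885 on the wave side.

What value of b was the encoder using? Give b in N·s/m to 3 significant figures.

b = 1.2 N·s/m

u + w = -2.150280;  u + w = √(2b)·v, so √(2b) = -2.150280/(-1.388) = 1.549193.
b = (√(2b))²/2 = 2.399999/2 = 1.200000.
(Check via u − w = 2F/√(2b): u − w = -35.167980, 2F/√(2b) = -35.167986.)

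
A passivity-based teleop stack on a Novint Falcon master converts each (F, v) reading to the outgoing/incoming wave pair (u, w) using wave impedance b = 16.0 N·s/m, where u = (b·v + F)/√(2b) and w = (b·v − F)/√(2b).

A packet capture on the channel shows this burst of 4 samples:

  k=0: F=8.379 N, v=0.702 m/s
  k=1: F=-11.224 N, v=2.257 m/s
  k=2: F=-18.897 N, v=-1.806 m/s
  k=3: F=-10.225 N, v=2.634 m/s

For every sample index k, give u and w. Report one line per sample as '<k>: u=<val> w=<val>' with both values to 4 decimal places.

0: u=3.4668 w=0.5043
1: u=4.3996 w=8.3679
2: u=-8.4487 w=-1.7676
3: u=5.6425 w=9.2576

k=0: b·v=16.0×0.702=11.2320; √(2b)=5.6569; u=(11.2320+8.379)/5.6569=3.4668, w=(11.2320−8.379)/5.6569=0.5043
k=1: b·v=16.0×2.257=36.1120; √(2b)=5.6569; u=(36.1120+(-11.224))/5.6569=4.3996, w=(36.1120−(-11.224))/5.6569=8.3679
k=2: b·v=16.0×(-1.806)=-28.8960; √(2b)=5.6569; u=(-28.8960+(-18.897))/5.6569=-8.4487, w=(-28.8960−(-18.897))/5.6569=-1.7676
k=3: b·v=16.0×2.634=42.1440; √(2b)=5.6569; u=(42.1440+(-10.225))/5.6569=5.6425, w=(42.1440−(-10.225))/5.6569=9.2576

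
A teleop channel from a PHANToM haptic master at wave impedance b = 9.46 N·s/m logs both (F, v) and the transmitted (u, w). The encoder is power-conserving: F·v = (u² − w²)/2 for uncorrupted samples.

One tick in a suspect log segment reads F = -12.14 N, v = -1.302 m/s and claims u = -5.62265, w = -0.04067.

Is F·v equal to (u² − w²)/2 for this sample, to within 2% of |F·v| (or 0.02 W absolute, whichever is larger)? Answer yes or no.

yes

F·v = (-12.14)×(-1.302) = 15.80628 W.
(u² − w²)/2 = (31.61419 − 0.00165)/2 = 15.80627 W.
|Δ| = 0.00001;  2% of max(1, |F·v|) = 0.31613.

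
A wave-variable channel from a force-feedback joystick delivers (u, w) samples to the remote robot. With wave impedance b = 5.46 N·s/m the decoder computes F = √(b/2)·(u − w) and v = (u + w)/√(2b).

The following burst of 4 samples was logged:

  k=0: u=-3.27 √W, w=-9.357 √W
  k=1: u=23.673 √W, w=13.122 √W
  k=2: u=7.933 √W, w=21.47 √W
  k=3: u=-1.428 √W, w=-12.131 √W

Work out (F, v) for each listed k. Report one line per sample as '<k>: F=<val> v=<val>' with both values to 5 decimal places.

0: F=10.05737 v=-3.82110
1: F=17.43311 v=11.13467
2: F=-22.36679 v=8.89775
3: F=17.68426 v=-4.10314

k=0: u−w=6.08700, u+w=-12.62700; √(b/2)=1.65227, √(2b)=3.30454; F=1.65227×6.087=10.05737, v=-12.62700/3.30454=-3.82110
k=1: u−w=10.55100, u+w=36.79500; √(b/2)=1.65227, √(2b)=3.30454; F=1.65227×10.551=17.43311, v=36.79500/3.30454=11.13467
k=2: u−w=-13.53700, u+w=29.40300; √(b/2)=1.65227, √(2b)=3.30454; F=1.65227×(-13.537)=-22.36679, v=29.40300/3.30454=8.89775
k=3: u−w=10.70300, u+w=-13.55900; √(b/2)=1.65227, √(2b)=3.30454; F=1.65227×10.703=17.68426, v=-13.55900/3.30454=-4.10314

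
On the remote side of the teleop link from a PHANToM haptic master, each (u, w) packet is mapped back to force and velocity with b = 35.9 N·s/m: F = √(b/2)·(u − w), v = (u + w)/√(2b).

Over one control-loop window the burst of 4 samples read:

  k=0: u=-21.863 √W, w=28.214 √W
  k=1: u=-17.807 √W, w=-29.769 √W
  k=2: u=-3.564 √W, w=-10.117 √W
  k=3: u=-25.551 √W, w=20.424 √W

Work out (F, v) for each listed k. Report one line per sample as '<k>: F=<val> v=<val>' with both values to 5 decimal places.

0: F=-212.16343 v=0.74951
1: F=50.67993 v=-5.61469
2: F=27.76338 v=-1.61457
3: F=-194.78431 v=-0.60506

k=0: u−w=-50.07700, u+w=6.35100; √(b/2)=4.23674, √(2b)=8.47349; F=4.23674×(-50.077)=-212.16343, v=6.35100/8.47349=0.74951
k=1: u−w=11.96200, u+w=-47.57600; √(b/2)=4.23674, √(2b)=8.47349; F=4.23674×11.962=50.67993, v=-47.57600/8.47349=-5.61469
k=2: u−w=6.55300, u+w=-13.68100; √(b/2)=4.23674, √(2b)=8.47349; F=4.23674×6.553=27.76338, v=-13.68100/8.47349=-1.61457
k=3: u−w=-45.97500, u+w=-5.12700; √(b/2)=4.23674, √(2b)=8.47349; F=4.23674×(-45.975)=-194.78431, v=-5.12700/8.47349=-0.60506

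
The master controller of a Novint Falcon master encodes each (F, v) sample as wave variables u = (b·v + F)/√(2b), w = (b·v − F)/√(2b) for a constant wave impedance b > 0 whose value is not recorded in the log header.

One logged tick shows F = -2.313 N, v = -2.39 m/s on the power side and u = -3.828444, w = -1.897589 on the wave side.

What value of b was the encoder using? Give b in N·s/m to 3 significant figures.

b = 2.87 N·s/m

u + w = -5.726033;  u + w = √(2b)·v, so √(2b) = -5.726033/(-2.39) = 2.395830.
b = (√(2b))²/2 = 5.740000/2 = 2.870000.
(Check via u − w = 2F/√(2b): u − w = -1.930855, 2F/√(2b) = -1.930855.)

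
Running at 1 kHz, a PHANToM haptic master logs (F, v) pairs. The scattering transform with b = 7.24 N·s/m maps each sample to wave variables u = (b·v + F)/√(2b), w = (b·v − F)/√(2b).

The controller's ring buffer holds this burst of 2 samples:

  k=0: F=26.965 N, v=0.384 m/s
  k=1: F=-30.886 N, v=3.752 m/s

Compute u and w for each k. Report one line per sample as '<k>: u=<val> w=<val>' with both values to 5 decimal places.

k=0: b·v=7.24×0.384=2.78016; √(2b)=3.80526; u=(2.78016+26.965)/3.80526=7.81685, w=(2.78016−26.965)/3.80526=-6.35563
k=1: b·v=7.24×3.752=27.16448; √(2b)=3.80526; u=(27.16448+(-30.886))/3.80526=-0.97799, w=(27.16448−(-30.886))/3.80526=15.25533

0: u=7.81685 w=-6.35563
1: u=-0.97799 w=15.25533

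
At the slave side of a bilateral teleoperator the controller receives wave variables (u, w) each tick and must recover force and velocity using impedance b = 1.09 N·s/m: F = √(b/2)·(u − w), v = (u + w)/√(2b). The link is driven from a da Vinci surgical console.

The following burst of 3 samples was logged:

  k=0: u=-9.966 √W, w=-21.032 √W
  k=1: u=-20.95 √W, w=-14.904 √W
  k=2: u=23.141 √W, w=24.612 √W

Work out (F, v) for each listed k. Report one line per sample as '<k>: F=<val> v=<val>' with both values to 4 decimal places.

0: F=8.1694 v=-20.9945
1: F=-4.4634 v=-24.2834
2: F=-1.0860 v=32.3424

k=0: u−w=11.0660, u+w=-30.9980; √(b/2)=0.7382, √(2b)=1.4765; F=0.7382×11.066=8.1694, v=-30.9980/1.4765=-20.9945
k=1: u−w=-6.0460, u+w=-35.8540; √(b/2)=0.7382, √(2b)=1.4765; F=0.7382×(-6.046)=-4.4634, v=-35.8540/1.4765=-24.2834
k=2: u−w=-1.4710, u+w=47.7530; √(b/2)=0.7382, √(2b)=1.4765; F=0.7382×(-1.471)=-1.0860, v=47.7530/1.4765=32.3424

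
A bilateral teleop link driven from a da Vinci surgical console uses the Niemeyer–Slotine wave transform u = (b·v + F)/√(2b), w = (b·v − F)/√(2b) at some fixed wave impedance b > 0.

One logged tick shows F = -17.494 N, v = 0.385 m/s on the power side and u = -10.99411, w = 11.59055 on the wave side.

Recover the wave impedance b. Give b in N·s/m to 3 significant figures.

b = 1.2 N·s/m

u + w = 0.5964;  u + w = √(2b)·v, so √(2b) = 0.5964/0.385 = 1.5492.
b = (√(2b))²/2 = 2.4000/2 = 1.2000.
(Check via u − w = 2F/√(2b): u − w = -22.5847, 2F/√(2b) = -22.5846.)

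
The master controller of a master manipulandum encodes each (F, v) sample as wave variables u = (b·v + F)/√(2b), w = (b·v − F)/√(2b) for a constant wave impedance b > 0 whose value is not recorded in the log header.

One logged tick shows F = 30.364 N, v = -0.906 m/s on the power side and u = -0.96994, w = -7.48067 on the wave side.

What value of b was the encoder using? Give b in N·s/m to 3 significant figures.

b = 43.5 N·s/m

u + w = -8.4506;  u + w = √(2b)·v, so √(2b) = -8.4506/(-0.906) = 9.3274.
b = (√(2b))²/2 = 87.0001/2 = 43.5000.
(Check via u − w = 2F/√(2b): u − w = 6.5107, 2F/√(2b) = 6.5107.)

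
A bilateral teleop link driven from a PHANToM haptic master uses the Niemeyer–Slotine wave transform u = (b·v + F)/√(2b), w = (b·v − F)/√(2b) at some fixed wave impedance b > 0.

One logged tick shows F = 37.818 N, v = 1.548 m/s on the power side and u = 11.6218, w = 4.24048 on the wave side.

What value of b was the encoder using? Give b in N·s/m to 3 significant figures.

u + w = 15.8623;  u + w = √(2b)·v, so √(2b) = 15.8623/1.548 = 10.2470.
b = (√(2b))²/2 = 105.0000/2 = 52.5000.
(Check via u − w = 2F/√(2b): u − w = 7.3813, 2F/√(2b) = 7.3813.)

b = 52.5 N·s/m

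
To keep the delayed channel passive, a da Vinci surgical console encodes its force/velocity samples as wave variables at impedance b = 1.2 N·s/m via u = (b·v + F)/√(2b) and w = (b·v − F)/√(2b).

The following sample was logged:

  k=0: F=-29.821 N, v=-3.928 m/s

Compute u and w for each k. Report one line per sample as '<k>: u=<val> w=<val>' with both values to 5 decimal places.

k=0: b·v=1.2×(-3.928)=-4.71360; √(2b)=1.54919; u=(-4.71360+(-29.821))/1.54919=-22.29199, w=(-4.71360−(-29.821))/1.54919=16.20676

0: u=-22.29199 w=16.20676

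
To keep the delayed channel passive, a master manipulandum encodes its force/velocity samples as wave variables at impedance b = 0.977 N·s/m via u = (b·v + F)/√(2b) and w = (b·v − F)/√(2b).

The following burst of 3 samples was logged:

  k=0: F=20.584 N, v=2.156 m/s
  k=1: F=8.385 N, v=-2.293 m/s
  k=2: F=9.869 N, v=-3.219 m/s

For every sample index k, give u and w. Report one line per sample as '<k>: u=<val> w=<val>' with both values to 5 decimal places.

0: u=16.23230 w=-13.21853
1: u=4.39583 w=-7.60112
2: u=4.81025 w=-9.30995

k=0: b·v=0.977×2.156=2.10641; √(2b)=1.39786; u=(2.10641+20.584)/1.39786=16.23230, w=(2.10641−20.584)/1.39786=-13.21853
k=1: b·v=0.977×(-2.293)=-2.24026; √(2b)=1.39786; u=(-2.24026+8.385)/1.39786=4.39583, w=(-2.24026−8.385)/1.39786=-7.60112
k=2: b·v=0.977×(-3.219)=-3.14496; √(2b)=1.39786; u=(-3.14496+9.869)/1.39786=4.81025, w=(-3.14496−9.869)/1.39786=-9.30995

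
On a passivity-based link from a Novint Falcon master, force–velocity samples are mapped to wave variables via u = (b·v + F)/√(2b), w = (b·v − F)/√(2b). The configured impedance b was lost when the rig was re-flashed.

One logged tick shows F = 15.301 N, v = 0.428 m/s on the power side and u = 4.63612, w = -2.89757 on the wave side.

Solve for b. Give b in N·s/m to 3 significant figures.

u + w = 1.7386;  u + w = √(2b)·v, so √(2b) = 1.7386/0.428 = 4.0620.
b = (√(2b))²/2 = 16.5001/2 = 8.2501.
(Check via u − w = 2F/√(2b): u − w = 7.5337, 2F/√(2b) = 7.5337.)

b = 8.25 N·s/m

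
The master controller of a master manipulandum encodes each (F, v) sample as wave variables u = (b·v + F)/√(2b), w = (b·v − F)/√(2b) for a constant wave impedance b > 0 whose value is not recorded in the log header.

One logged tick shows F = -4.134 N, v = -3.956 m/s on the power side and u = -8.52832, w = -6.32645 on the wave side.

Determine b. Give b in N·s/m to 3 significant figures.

b = 7.05 N·s/m

u + w = -14.8548;  u + w = √(2b)·v, so √(2b) = -14.8548/(-3.956) = 3.7550.
b = (√(2b))²/2 = 14.1000/2 = 7.0500.
(Check via u − w = 2F/√(2b): u − w = -2.2019, 2F/√(2b) = -2.2019.)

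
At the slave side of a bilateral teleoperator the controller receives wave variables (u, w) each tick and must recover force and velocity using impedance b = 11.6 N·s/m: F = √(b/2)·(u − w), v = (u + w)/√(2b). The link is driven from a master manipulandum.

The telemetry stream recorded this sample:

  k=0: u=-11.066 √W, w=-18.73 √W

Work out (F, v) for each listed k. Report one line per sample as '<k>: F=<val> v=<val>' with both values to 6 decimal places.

0: F=18.457356 v=-6.186058

k=0: u−w=7.664000, u+w=-29.796000; √(b/2)=2.408319, √(2b)=4.816638; F=2.408319×7.664=18.457356, v=-29.796000/4.816638=-6.186058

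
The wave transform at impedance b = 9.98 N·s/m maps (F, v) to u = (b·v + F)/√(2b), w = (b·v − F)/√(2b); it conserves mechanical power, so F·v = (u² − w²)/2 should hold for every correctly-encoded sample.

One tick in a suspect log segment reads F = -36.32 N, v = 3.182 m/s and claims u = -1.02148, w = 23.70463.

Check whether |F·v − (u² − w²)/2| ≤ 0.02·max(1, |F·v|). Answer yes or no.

F·v = (-36.32)×3.182 = -115.5702 W.
(u² − w²)/2 = (1.0434 − 561.9095)/2 = -280.4330 W.
|Δ| = 164.8628;  2% of max(1, |F·v|) = 2.3114.

no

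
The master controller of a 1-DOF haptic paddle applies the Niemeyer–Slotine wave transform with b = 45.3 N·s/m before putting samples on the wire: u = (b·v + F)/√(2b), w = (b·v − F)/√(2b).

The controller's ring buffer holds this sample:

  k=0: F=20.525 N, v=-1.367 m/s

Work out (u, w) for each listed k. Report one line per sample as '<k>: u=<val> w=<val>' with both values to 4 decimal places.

0: u=-4.3495 w=-8.6622

k=0: b·v=45.3×(-1.367)=-61.9251; √(2b)=9.5184; u=(-61.9251+20.525)/9.5184=-4.3495, w=(-61.9251−20.525)/9.5184=-8.6622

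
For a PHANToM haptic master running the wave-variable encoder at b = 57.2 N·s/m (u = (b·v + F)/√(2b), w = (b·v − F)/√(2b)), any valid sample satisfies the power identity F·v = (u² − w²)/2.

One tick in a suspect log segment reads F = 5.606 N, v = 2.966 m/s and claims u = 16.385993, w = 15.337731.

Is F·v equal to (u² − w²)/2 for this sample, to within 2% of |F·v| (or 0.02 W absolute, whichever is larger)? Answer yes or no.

F·v = 5.606×2.966 = 16.627396 W.
(u² − w²)/2 = (268.500767 − 235.245992)/2 = 16.627387 W.
|Δ| = 0.000009;  2% of max(1, |F·v|) = 0.332548.

yes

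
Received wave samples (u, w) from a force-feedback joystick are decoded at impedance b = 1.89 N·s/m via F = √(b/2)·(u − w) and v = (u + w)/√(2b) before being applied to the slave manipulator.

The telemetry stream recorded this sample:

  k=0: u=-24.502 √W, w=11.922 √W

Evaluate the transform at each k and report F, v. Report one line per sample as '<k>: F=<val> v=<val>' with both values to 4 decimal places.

k=0: u−w=-36.4240, u+w=-12.5800; √(b/2)=0.9721, √(2b)=1.9442; F=0.9721×(-36.424)=-35.4082, v=-12.5800/1.9442=-6.4705

0: F=-35.4082 v=-6.4705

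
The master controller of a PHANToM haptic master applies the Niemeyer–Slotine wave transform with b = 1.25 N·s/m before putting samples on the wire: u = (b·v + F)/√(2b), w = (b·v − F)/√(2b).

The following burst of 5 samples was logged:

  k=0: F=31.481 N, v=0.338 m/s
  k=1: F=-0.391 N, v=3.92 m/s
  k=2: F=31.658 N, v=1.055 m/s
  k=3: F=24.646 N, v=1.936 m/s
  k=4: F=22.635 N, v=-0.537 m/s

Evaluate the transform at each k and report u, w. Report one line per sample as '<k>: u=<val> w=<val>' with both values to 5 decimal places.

k=0: b·v=1.25×0.338=0.42250; √(2b)=1.58114; u=(0.42250+31.481)/1.58114=20.17755, w=(0.42250−31.481)/1.58114=-19.64312
k=1: b·v=1.25×3.92=4.90000; √(2b)=1.58114; u=(4.90000+(-0.391))/1.58114=2.85174, w=(4.90000−(-0.391))/1.58114=3.34632
k=2: b·v=1.25×1.055=1.31875; √(2b)=1.58114; u=(1.31875+31.658)/1.58114=20.85633, w=(1.31875−31.658)/1.58114=-19.18823
k=3: b·v=1.25×1.936=2.42000; √(2b)=1.58114; u=(2.42000+24.646)/1.58114=17.11804, w=(2.42000−24.646)/1.58114=-14.05696
k=4: b·v=1.25×(-0.537)=-0.67125; √(2b)=1.58114; u=(-0.67125+22.635)/1.58114=13.89110, w=(-0.67125−22.635)/1.58114=-14.74017

0: u=20.17755 w=-19.64312
1: u=2.85174 w=3.34632
2: u=20.85633 w=-19.18823
3: u=17.11804 w=-14.05696
4: u=13.89110 w=-14.74017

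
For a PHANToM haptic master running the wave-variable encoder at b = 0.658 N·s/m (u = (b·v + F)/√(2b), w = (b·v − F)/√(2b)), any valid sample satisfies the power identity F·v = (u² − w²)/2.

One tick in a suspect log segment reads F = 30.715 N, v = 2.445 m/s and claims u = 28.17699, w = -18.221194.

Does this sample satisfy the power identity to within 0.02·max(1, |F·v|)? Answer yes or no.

no

F·v = 30.715×2.445 = 75.098175 W.
(u² − w²)/2 = (793.942765 − 332.011911)/2 = 230.965427 W.
|Δ| = 155.867252;  2% of max(1, |F·v|) = 1.501964.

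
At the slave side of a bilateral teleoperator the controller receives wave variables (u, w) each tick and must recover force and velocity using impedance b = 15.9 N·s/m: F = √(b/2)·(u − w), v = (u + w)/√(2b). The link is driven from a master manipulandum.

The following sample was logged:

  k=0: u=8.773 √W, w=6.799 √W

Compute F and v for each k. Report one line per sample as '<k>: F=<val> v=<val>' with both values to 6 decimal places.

k=0: u−w=1.974000, u+w=15.572000; √(b/2)=2.819574, √(2b)=5.639149; F=2.819574×1.974=5.565840, v=15.572000/5.639149=2.761410

0: F=5.565840 v=2.761410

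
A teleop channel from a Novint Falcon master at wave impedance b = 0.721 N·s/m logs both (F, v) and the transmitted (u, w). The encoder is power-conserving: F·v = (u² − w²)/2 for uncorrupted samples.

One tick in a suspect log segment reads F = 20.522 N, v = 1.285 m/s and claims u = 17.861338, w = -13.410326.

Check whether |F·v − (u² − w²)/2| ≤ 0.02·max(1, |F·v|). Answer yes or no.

no

F·v = 20.522×1.285 = 26.370770 W.
(u² − w²)/2 = (319.027395 − 179.836843)/2 = 69.595276 W.
|Δ| = 43.224506;  2% of max(1, |F·v|) = 0.527415.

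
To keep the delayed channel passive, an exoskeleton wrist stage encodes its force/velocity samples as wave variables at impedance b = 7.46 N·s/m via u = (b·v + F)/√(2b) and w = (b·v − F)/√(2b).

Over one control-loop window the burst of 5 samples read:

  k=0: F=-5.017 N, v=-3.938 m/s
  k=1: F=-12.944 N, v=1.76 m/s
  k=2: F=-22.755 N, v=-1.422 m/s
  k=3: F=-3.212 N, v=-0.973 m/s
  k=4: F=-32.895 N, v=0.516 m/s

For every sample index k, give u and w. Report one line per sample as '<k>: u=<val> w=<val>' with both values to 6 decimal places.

k=0: b·v=7.46×(-3.938)=-29.377480; √(2b)=3.862642; u=(-29.377480+(-5.017))/3.862642=-8.904393, w=(-29.377480−(-5.017))/3.862642=-6.306689
k=1: b·v=7.46×1.76=13.129600; √(2b)=3.862642; u=(13.129600+(-12.944))/3.862642=0.048050, w=(13.129600−(-12.944))/3.862642=6.750199
k=2: b·v=7.46×(-1.422)=-10.608120; √(2b)=3.862642; u=(-10.608120+(-22.755))/3.862642=-8.637384, w=(-10.608120−(-22.755))/3.862642=3.144708
k=3: b·v=7.46×(-0.973)=-7.258580; √(2b)=3.862642; u=(-7.258580+(-3.212))/3.862642=-2.710730, w=(-7.258580−(-3.212))/3.862642=-1.047620
k=4: b·v=7.46×0.516=3.849360; √(2b)=3.862642; u=(3.849360+(-32.895))/3.862642=-7.519631, w=(3.849360−(-32.895))/3.862642=9.512754

0: u=-8.904393 w=-6.306689
1: u=0.048050 w=6.750199
2: u=-8.637384 w=3.144708
3: u=-2.710730 w=-1.047620
4: u=-7.519631 w=9.512754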